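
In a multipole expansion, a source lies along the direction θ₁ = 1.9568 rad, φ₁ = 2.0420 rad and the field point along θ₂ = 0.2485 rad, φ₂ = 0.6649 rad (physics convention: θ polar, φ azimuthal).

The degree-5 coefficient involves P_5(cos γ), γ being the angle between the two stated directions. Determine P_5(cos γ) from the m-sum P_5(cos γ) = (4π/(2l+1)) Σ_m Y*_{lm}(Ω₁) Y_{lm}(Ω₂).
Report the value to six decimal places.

-0.339271

Expand P_5 via completeness: Σ_{m} conj(Y_{5,m}) at Ω₁ times Y_{5,m} at Ω₂ —
  m=-5: (-0.223999, -0.223920) × (-0.000411, 0.000076) = (0.000109, 0.000075)  (running Σ = (0.000109, 0.000075))
  m=-4: (0.125725, -0.387127) × (-0.004613, -0.002413) = (-0.001514, 0.001482)  (running Σ = (-0.001405, 0.001557))
  m=-3: (0.074899, -0.011871) × (-0.015784, -0.034977) = (-0.001597, -0.002432)  (running Σ = (-0.003002, -0.000875))
  m=-2: (-0.185026, -0.254629) × (0.043129, -0.175485) = (-0.052664, 0.021487)  (running Σ = (-0.055666, 0.020612))
  m=-1: (0.075767, -0.148713) × (0.395706, -0.310228) = (-0.016154, -0.082352)  (running Σ = (-0.071820, -0.061740))
  m=0: (-0.279315, -0.000000) × (0.548993, 0.000000) = (-0.153342, -0.000000)  (running Σ = (-0.225162, -0.061740))
  m=1: (-0.075767, -0.148713) × (-0.395706, -0.310228) = (-0.016154, 0.082352)  (running Σ = (-0.241316, 0.020612))
  m=2: (-0.185026, 0.254629) × (0.043129, 0.175485) = (-0.052664, -0.021487)  (running Σ = (-0.293979, -0.000875))
  m=3: (-0.074899, -0.011871) × (0.015784, -0.034977) = (-0.001597, 0.002432)  (running Σ = (-0.295577, 0.001557))
  m=4: (0.125725, 0.387127) × (-0.004613, 0.002413) = (-0.001514, -0.001482)  (running Σ = (-0.297091, 0.000075))
  m=5: (0.223999, -0.223920) × (0.000411, 0.000076) = (0.000109, -0.000075)  (running Σ = (-0.296982, -0.000000))
Total Σ_m = (-0.296982, -0.000000). Multiply by 1.142397: (-0.339271, -0.000000). P_5(cos γ) = -0.339271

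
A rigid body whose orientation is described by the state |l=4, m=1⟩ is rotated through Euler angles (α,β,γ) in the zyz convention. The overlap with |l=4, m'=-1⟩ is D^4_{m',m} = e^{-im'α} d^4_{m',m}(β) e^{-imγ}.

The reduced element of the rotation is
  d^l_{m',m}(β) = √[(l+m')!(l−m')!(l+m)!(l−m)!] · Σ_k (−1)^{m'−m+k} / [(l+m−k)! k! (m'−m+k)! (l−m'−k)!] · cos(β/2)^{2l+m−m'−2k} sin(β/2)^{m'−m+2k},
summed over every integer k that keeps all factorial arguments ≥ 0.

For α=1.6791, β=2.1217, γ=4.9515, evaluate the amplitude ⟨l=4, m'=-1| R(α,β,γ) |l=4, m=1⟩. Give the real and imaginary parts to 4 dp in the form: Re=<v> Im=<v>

First d^4_{-1,1}(β=2.1217), then the phase factors e^{-i(-1)α} and e^{-i(1)γ}:
With c≡cos(β/2)=0.488130 and s≡sin(β/2)=0.872771, N=[6·120·120·6]^{1/2}=720.000000
k∈{2,3,4,5} keeps every argument non-negative
  k=2: (−1)^0·720.0000/(72)·0.4881^6·0.8728^2 = +0.103042
  k=3: (−1)^1·720.0000/(24)·0.4881^4·0.8728^4 = -0.988247
  k=4: (−1)^2·720.0000/(48)·0.4881^2·0.8728^6 = +1.579661
  k=5: (−1)^3·720.0000/(720)·0.4881^0·0.8728^8 = -0.336668
d^4_{-1,1}(2.1217) = +0.103042 -0.988247 +1.579661 -0.336668 = +0.357789
Phases: e^{-i·(-1)·1.6791}=-0.108092+0.994141i, e^{-i·(1)·4.9515}=+0.236839+0.971549i ⇒ D=-0.354733+0.046668i

Re=-0.3547 Im=0.0467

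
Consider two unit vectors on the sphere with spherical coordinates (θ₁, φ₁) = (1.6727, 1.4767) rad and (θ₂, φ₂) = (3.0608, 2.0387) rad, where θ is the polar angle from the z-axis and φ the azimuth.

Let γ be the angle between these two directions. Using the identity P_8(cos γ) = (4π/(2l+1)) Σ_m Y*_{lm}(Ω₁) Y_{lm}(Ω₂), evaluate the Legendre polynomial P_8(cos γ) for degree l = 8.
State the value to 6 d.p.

0.033516

Expand P_8 via completeness: Σ_{m} conj(Y_{8,m}) at Ω₁ times Y_{8,m} at Ω₂ —
  term(m=-8) = (-0.000000, 0.000000)   from Y*(Ω₁)=(0.360828, -0.338018), Y(Ω₂)=(-0.000000, 0.000000)
  term(m=-7) = (-0.000000, 0.000000)   from Y*(Ω₁)=(0.123781, 0.159928), Y(Ω₂)=(0.000000, 0.000000)
  term(m=-6) = (0.000000, -0.000000)   from Y*(Ω₁)=(0.260385, -0.164914), Y(Ω₂)=(0.000001, 0.000000)
  term(m=-5) = (0.000007, 0.000002)   from Y*(Ω₁)=(0.103935, 0.204367), Y(Ω₂)=(0.000024, -0.000023)
  term(m=-4) = (-0.000086, -0.000108)   from Y*(Ω₁)=(0.227372, -0.089864), Y(Ω₂)=(-0.000167, -0.000539)
  term(m=-3) = (-0.000197, -0.001704)   from Y*(Ω₁)=(0.066649, 0.229797), Y(Ω₂)=(-0.007068, -0.001192)
  term(m=-2) = (-0.006025, 0.012575)   from Y*(Ω₁)=(0.211241, -0.040230), Y(Ω₂)=(-0.038463, 0.052205)
  term(m=-1) = (-0.077248, 0.048646)   from Y*(Ω₁)=(0.022817, 0.241769), Y(Ω₂)=(0.169546, 0.335515)
  term(m=+0) = (0.212440, 0.000000)   from Y*(Ω₁)=(0.206177, -0.000000), Y(Ω₂)=(1.030375, 0.000000)
  term(m=+1) = (-0.077248, -0.048646)   from Y*(Ω₁)=(-0.022817, 0.241769), Y(Ω₂)=(-0.169546, 0.335515)
  term(m=+2) = (-0.006025, -0.012575)   from Y*(Ω₁)=(0.211241, 0.040230), Y(Ω₂)=(-0.038463, -0.052205)
  term(m=+3) = (-0.000197, 0.001704)   from Y*(Ω₁)=(-0.066649, 0.229797), Y(Ω₂)=(0.007068, -0.001192)
  term(m=+4) = (-0.000086, 0.000108)   from Y*(Ω₁)=(0.227372, 0.089864), Y(Ω₂)=(-0.000167, 0.000539)
  term(m=+5) = (0.000007, -0.000002)   from Y*(Ω₁)=(-0.103935, 0.204367), Y(Ω₂)=(-0.000024, -0.000023)
  term(m=+6) = (0.000000, 0.000000)   from Y*(Ω₁)=(0.260385, 0.164914), Y(Ω₂)=(0.000001, -0.000000)
  term(m=+7) = (-0.000000, -0.000000)   from Y*(Ω₁)=(-0.123781, 0.159928), Y(Ω₂)=(-0.000000, 0.000000)
  term(m=+8) = (-0.000000, -0.000000)   from Y*(Ω₁)=(0.360828, 0.338018), Y(Ω₂)=(-0.000000, -0.000000)
Σ over m = (0.045341, 0.000000); ×(4π/17) → (0.033516, 0.000000). Real part: 0.033516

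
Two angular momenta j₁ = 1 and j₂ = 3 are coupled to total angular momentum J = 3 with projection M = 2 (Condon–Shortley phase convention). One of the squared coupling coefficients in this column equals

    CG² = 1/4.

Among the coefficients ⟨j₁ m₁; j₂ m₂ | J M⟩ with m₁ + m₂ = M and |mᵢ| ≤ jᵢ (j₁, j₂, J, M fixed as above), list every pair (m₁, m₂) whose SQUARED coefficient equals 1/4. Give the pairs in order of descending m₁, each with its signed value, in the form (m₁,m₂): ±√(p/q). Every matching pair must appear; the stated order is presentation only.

Admissible pairs with m₁+m₂ = M = 2: (-1,3), (0,2), (1,1)
  (m₁,m₂)=(1,1): CG² = 5/12, CG = +√(5/12)
  (m₁,m₂)=(0,2): CG² = 1/3, CG = −√(1/3)
  (m₁,m₂)=(-1,3): CG² = 1/4, CG = −√(1/4)   ← matches the target
Pairs with CG² = 1/4: (-1,3): −√(1/4)

(-1,3): −√(1/4)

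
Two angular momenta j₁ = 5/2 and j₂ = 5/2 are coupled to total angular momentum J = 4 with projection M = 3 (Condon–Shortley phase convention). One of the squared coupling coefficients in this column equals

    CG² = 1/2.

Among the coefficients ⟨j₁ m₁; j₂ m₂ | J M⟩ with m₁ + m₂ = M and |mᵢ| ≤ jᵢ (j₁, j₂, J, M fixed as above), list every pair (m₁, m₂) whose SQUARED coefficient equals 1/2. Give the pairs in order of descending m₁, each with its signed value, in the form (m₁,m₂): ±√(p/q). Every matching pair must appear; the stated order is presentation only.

(5/2,1/2): +√(1/2); (1/2,5/2): −√(1/2)

Admissible pairs with m₁+m₂ = M = 3: (1/2,5/2), (3/2,3/2), (5/2,1/2)
  (m₁,m₂)=(5/2,1/2): CG² = 1/2, CG = +√(1/2)   ← matches the target
  (m₁,m₂)=(3/2,3/2): CG² = 0/1, CG = 0
  (m₁,m₂)=(1/2,5/2): CG² = 1/2, CG = −√(1/2)   ← matches the target
Pairs with CG² = 1/2: (5/2,1/2): +√(1/2); (1/2,5/2): −√(1/2)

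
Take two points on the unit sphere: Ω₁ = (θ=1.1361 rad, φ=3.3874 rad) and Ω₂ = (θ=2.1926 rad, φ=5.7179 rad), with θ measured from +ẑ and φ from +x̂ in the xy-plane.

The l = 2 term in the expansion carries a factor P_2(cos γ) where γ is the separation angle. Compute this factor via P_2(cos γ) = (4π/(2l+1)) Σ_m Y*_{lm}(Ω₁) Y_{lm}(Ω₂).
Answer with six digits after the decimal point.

0.350627

Summing Y*_{l m}(θ₁,φ₁)·Y_{l m}(θ₂,φ₂) over m ∈ [−2, 2]; prefactor 4π/(2·2+1) = 2.513274:
  m=-2: Y*=+0.280134+0.150002i  Y=+0.108755+0.230875i  product -0.004166+0.080990i
  m=-1: Y*=-0.286219-0.071807i  Y=-0.308880-0.195934i  product +0.074338+0.078260i
  m=+0: Y*=-0.147583-0.000000i  Y=+0.005654+0.000000i  product -0.000834-0.000000i
  m=+1: Y*=+0.286219-0.071807i  Y=+0.308880-0.195934i  product +0.074338-0.078260i
  m=+2: Y*=+0.280134-0.150002i  Y=+0.108755-0.230875i  product -0.004166-0.080990i
Total Σ_m = +0.139510+0.000000i. Multiply by 2.513274: +0.350627+0.000000i. P_2(cos γ) = 0.350627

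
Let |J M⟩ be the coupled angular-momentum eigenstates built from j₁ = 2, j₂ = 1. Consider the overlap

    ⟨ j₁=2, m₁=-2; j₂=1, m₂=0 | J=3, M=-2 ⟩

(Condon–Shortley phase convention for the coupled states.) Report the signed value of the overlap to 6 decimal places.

√[7·0!4!2!/7! · 0!4!1!1!1!5!] = √(192)
  +(−1)^0/∏(0,0,4,1,0,1)! = 1/24  (running 1/24)
⟨..|..⟩ = √(192)·(1/24) = +0.577350

+√(1/3) = +0.577350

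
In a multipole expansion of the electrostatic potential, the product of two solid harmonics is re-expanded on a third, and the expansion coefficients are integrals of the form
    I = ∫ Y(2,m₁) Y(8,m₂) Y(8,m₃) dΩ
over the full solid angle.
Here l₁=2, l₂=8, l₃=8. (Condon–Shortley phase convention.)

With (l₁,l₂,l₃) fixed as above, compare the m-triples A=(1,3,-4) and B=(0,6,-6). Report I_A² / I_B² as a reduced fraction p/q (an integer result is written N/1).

l's match ⇒ only the (l;m) 3-j factors differ between A and B.
A: triangle coeff Δ(2,8,8) = 1/348840; Σ_t [0,1]: t=0:+1/479001600 t=1:−1/174182400 = -1/273715200; (3j)²=49/3876 [(2 8 8; 1 3 -4)], sign=-1
B: triangle coeff Δ(2,8,8) = 1/348840; Σ_t [0,2]: t=0:+1/348713164800 t=1:−1/6227020800 t=2:+1/3832012800 = 1/9686476800; (3j)²=6/1615 [(2 8 8; 0 6 -6)], sign=+1
I_A²/I_B² = (49/3876)/(6/1615) = 245/72

245/72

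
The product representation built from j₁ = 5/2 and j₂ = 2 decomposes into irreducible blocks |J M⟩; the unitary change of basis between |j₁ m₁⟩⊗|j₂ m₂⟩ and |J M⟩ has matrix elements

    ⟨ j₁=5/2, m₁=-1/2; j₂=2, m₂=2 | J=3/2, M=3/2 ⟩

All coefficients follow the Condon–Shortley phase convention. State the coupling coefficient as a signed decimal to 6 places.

−√(4/35) = -0.338062

j₁+j₂−J=3  J+j₁−j₂=2  J−j₁+j₂=1  j₁+j₂+J+1=7
(j₁±m₁, j₂±m₂, J±M) = (2,3,4,0,3,0)
P² = 576/35
sum k=3..3:
  [3] −1/12 = -1/12
S = -1/12
C² = P²·S² = 4/35 ; C = -0.338062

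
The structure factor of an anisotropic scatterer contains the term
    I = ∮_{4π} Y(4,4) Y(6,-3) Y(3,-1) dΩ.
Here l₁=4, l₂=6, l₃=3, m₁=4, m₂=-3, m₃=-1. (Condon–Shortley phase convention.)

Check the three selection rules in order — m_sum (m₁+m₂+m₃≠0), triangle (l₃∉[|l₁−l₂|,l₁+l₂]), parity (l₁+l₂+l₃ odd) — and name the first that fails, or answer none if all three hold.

azimuthal sum: 4 − 3 − 1 = 0  ✓
2 ≤ 3 ≤ 10 (triangle on l)  ✓
L = 4 + 6 + 3 = 13 (odd)  ✗

parity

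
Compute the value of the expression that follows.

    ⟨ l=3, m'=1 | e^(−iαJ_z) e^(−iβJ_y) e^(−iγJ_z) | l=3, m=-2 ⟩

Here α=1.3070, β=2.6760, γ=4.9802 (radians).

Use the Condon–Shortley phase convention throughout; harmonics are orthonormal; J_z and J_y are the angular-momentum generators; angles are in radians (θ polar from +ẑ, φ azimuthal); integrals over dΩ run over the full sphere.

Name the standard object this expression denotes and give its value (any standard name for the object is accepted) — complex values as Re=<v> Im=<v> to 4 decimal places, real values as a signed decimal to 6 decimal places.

Wigner D-matrix element, Re=-0.4049 Im=0.3937

This is a Wigner D-matrix element — the rotation-matrix element ⟨l m'| R(α,β,γ) |l m⟩ in the angular-momentum basis.
First d^3_{1,-2}(β=2.6760), then the phase factors e^{-i(1)α} and e^{-i(-2)γ}:
c=cos(2.676000/2)=0.230699, s=sin(2.676000/2)=0.973025; N=√[24·2·1·120]=75.894664
k: max(0,(-2)−(1))=0 … min(3+(-2),3−(1))=1
  k=0: (−1)^3·75.8947/(12)·0.2307^3·0.9730^3 = -0.071539
  k=1: (−1)^4·75.8947/(24)·0.2307^1·0.9730^5 = +0.636307
d^3_{1,-2}(2.6760) = -0.071539 +0.636307 = +0.564768
D = (+0.260747-0.965407i)·(+0.564768)·(-0.859951-0.510376i) = -0.404911+0.393713i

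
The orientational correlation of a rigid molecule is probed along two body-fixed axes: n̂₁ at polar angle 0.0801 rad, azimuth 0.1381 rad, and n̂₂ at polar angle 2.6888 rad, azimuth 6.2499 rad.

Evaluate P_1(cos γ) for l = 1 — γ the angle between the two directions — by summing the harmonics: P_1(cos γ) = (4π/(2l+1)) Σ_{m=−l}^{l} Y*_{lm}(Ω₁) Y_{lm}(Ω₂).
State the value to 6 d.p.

-0.861854

Expand P_1 via completeness: Σ_{m} conj(Y_{1,m}) at Ω₁ times Y_{1,m} at Ω₂ —
  term(m=-1) = +0.004117+0.000713i   from Y*(Ω₁)=+0.027381+0.003806i, Y(Ω₂)=+0.151063+0.005030i
  term(m=+0) = -0.213987+0.000000i   from Y*(Ω₁)=+0.487036-0.000000i, Y(Ω₂)=-0.439365+0.000000i
  term(m=+1) = +0.004117-0.000713i   from Y*(Ω₁)=-0.027381+0.003806i, Y(Ω₂)=-0.151063+0.005030i
Σ over m = -0.205752+0.000000i; ×(4π/3) → -0.861854+0.000000i. Real part: -0.861854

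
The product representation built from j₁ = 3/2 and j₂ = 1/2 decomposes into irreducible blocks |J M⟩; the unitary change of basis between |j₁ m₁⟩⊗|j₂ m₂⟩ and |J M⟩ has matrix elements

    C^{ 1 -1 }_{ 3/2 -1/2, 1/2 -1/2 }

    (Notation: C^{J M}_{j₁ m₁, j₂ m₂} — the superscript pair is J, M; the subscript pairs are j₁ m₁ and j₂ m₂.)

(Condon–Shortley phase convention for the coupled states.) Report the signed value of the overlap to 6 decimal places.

triangle: 1!*2!*0!/4! = 2/24
(j±m)!: 1!*2!*0!*1!*0!*2! = 4
prefactor² = (2J+1)*Δ*N² = 1
  k=0: +1/(0!*1!*2!*0!*0!*0!) = 1/2
Σ = 1/2  ⇒  CG² = 1*(1/2)² = 1/4
CG = +√(1/4) = +0.500000

+0.500000  (= +√(1/4))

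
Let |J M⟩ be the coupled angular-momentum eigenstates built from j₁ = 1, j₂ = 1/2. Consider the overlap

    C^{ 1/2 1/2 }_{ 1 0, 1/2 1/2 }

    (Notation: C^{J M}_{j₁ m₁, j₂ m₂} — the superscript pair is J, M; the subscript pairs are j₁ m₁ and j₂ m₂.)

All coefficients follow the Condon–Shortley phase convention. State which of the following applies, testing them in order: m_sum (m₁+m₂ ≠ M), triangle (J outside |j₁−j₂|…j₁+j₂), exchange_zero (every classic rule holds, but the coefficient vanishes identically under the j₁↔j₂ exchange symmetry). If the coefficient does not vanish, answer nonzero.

nonzero

m-sum: m₁+m₂ = 0+1/2 = 1/2, M = 1/2  ✓
triangle: |j₁−j₂| = 1/2 ≤ J = 1/2 ≤ j₁+j₂ = 3/2  ✓
exchange: j₁≠j₂ or m₁≠m₂ — the exchange symmetry imposes no constraint here
value check: CG = −√(1/3) = -0.577350 ≠ 0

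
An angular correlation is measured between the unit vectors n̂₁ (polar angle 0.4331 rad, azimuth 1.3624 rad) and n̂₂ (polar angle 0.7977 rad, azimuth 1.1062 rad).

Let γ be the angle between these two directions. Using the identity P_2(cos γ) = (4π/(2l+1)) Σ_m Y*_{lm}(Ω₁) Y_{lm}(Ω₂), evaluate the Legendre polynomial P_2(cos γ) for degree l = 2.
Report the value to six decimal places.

0.781944

Term-by-term m-sum for l=2 (normalisation 4π/5 = 2.513274):
  term(m=-2) = +0.011735+0.006601i   from Y*(Ω₁)=-0.062213+0.027543i, Y(Ω₂)=-0.118433-0.158536i
  term(m=-1) = +0.109934+0.028798i   from Y*(Ω₁)=+0.060886+0.287925i, Y(Ω₂)=+0.173022-0.345226i
  term(m=+0) = +0.067789+0.000000i   from Y*(Ω₁)=+0.464127-0.000000i, Y(Ω₂)=+0.146057+0.000000i
  term(m=+1) = +0.109934-0.028798i   from Y*(Ω₁)=-0.060886+0.287925i, Y(Ω₂)=-0.173022-0.345226i
  term(m=+2) = +0.011735-0.006601i   from Y*(Ω₁)=-0.062213-0.027543i, Y(Ω₂)=-0.118433+0.158536i
Σ over m = +0.311126+0.000000i; ×(4π/5) → +0.781944+0.000000i. Real part: 0.781944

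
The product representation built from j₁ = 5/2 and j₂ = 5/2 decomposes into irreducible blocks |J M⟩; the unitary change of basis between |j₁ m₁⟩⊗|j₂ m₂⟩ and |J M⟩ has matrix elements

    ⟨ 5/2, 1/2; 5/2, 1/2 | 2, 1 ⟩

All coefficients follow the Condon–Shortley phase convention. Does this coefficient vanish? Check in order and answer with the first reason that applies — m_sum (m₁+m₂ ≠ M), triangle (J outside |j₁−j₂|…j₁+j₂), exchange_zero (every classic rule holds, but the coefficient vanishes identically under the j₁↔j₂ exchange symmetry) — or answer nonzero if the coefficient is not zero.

m-sum: m₁+m₂ = 1/2+1/2 = 1, M = 1  ✓
triangle: |j₁−j₂| = 0 ≤ J = 2 ≤ j₁+j₂ = 5  ✓
exchange: j₁=j₂ and m₁=m₂, and (−1)^(j₁+j₂−J) = (−1)^3 = −1 forces ⟨j₁m₁;j₂m₂|JM⟩ = −⟨j₂m₂;j₁m₁|JM⟩ = −⟨j₁m₁;j₂m₂|JM⟩ ⇒ the coefficient vanishes identically
Racah sum check: Σ_k collapses to 0 ⇒ CG = 0

exchange_zero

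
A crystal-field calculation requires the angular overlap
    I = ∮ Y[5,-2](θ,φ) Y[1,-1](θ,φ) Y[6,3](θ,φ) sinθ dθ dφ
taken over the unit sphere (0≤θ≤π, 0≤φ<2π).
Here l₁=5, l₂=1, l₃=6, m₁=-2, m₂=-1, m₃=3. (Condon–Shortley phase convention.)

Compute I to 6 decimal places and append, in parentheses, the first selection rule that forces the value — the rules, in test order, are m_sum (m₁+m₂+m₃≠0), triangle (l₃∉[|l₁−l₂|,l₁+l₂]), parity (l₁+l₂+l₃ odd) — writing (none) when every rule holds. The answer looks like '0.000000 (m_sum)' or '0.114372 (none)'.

m-sum 0 ✓  L=12 even ✓  4≤6≤6 ✓
Π(2lᵢ+1) = 11×3×13 = 429
triangle coeff Δ(5,1,6) = 1/858
Σ_t [0,0]: t=0:+1/14400 = 1/14400
(3j)²=6/143 [(5 1 6; 0 0 0)], sign=+1
Σ_t [0,0]: t=0:+1/60480 = 1/60480
(3j)²=6/143 [(5 1 6; -2 -1 3)], sign=-1
⇒ 4πI² = 108/143
I = (-1)√(108/143/(4π)) = -0.24515397
No selection rule forces the value: the integral is nonzero (none).

-0.245154 (none)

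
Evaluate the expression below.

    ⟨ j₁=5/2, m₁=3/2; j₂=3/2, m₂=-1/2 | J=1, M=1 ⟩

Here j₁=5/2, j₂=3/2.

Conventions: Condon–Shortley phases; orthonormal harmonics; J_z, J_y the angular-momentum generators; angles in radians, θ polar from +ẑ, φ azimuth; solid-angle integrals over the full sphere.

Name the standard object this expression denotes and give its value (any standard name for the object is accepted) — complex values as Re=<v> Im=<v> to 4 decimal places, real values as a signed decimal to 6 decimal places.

This is a Clebsch–Gordan (vector-coupling) coefficient.
√[3·3!2!0!/6! · 4!1!1!2!2!0!] = √(24/5)
  +(−1)^1/∏(1,2,0,0,2,0)! = -1/4  (running -1/4)
⟨..|..⟩ = √(24/5)·(-1/4) = -0.547723

Clebsch–Gordan coefficient, −√(3/10) ≈ -0.547723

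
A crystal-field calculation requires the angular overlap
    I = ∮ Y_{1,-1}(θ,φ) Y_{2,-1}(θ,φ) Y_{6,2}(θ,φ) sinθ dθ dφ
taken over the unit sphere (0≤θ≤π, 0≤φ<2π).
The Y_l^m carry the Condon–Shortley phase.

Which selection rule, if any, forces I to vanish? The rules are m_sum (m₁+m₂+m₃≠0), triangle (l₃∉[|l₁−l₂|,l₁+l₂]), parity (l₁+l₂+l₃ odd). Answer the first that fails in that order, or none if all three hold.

triangle

azimuthal sum: -1 − 1 + 2 = 0  ✓
l₃ must lie in [1,3]; have l₃=6  ✗
L = 1 + 2 + 6 = 9 (odd)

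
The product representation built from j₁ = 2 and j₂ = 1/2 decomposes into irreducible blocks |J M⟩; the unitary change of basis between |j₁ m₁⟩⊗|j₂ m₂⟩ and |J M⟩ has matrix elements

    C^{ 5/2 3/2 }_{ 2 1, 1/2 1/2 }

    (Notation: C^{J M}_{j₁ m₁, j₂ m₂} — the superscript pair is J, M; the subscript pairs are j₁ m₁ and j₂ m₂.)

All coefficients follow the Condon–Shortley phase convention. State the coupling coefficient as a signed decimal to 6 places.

√[6·0!4!1!/6! · 3!1!1!0!4!1!] = √(144/5)
  +(−1)^0/∏(0,0,1,1,3,0)! = 1/6  (running 1/6)
⟨..|..⟩ = √(144/5)·(1/6) = +0.894427

+0.894427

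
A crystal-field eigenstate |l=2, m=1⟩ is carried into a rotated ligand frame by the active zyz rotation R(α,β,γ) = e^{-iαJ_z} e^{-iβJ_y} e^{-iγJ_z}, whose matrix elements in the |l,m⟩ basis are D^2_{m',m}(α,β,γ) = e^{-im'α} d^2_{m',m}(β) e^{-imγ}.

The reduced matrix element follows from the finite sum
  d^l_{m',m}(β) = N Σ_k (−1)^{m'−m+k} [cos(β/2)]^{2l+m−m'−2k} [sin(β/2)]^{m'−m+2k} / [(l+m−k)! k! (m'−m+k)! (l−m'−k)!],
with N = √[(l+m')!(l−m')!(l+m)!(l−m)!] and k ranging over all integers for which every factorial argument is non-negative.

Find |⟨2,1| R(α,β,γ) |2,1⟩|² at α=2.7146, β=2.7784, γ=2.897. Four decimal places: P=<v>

P=0.0088

First d^2_{1,1}(β=2.7784), then the phase factors e^{-i(1)α} and e^{-i(1)γ}:
Half-angle: c=0.180600, s=0.983557. N=√(6·1·6·1)=6.000000
Admissible k: 0..1 (factorial args all ≥0)
  k=0: (−1)^0·6.0000/(6)·0.1806^4·0.9836^0 = +0.001064
  k=1: (−1)^1·6.0000/(2)·0.1806^2·0.9836^2 = -0.094657
d^2_{1,1}(2.7784) = +0.001064 -0.094657 = -0.093594
|D^2_{1,1}|² = |d^2_{1,1}(β)|² = (-0.093594)² = 0.008760 (the z-rotation phases have unit modulus)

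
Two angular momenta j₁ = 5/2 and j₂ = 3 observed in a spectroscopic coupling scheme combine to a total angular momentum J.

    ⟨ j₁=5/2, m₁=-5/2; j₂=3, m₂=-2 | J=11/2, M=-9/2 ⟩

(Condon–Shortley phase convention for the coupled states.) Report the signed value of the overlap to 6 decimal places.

+√(6/11) ≈ +0.738549

triangle: 0!*5!*6!/12! = 86400/479001600
(j±m)!: 0!*5!*1!*5!*1!*10! = 52254720000
prefactor² = (2J+1)*Δ*N² = 1244160000/11
  k=0: +1/(0!*0!*5!*1!*0!*5!) = 1/14400
Σ = 1/14400  ⇒  CG² = 1244160000/11*(1/14400)² = 6/11
CG = +√(6/11) = +0.738549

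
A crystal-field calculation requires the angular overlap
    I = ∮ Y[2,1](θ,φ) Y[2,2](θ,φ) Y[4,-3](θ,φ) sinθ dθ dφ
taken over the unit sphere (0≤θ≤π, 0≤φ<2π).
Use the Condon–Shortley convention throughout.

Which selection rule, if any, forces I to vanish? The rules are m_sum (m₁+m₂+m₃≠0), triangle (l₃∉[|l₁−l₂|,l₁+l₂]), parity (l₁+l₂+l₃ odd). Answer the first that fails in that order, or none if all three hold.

none

m₁+m₂+m₃ = 1 + 2 − 3 = 0  ✓
triangle: |2−2|=0 ≤ l₃=4 ≤ 2+2=4  ✓
parity: l₁+l₂+l₃ = 8 is even  ✓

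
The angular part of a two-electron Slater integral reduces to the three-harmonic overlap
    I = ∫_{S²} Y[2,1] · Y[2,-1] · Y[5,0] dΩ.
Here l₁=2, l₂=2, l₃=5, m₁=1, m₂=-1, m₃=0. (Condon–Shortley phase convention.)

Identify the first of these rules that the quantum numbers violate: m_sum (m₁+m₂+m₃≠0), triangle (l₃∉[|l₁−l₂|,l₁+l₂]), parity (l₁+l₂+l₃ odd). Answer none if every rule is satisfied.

azimuthal sum: 1 − 1 + 0 = 0  ✓
l₃ must lie in [0,4]; have l₃=5  ✗
L = 2 + 2 + 5 = 9 (odd)

triangle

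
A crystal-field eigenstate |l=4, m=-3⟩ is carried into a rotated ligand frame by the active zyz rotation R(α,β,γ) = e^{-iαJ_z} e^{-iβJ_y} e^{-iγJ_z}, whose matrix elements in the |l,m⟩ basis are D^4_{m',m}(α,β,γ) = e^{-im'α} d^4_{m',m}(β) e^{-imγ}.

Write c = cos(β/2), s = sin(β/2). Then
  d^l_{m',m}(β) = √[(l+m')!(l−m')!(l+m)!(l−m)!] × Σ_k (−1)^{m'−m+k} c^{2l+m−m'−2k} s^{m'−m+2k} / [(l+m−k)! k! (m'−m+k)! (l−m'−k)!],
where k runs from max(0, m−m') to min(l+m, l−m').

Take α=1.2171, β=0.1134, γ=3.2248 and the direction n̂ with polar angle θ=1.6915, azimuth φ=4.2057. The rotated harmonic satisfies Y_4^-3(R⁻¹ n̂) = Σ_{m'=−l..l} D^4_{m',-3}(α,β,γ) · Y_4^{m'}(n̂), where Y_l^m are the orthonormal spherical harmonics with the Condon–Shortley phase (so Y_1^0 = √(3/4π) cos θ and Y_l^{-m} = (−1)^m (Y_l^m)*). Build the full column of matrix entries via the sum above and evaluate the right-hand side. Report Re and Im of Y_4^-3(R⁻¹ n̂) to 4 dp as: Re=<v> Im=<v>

Need the full column D^4_{m',-3} for m'=−4..4 at α=1.2171, β=0.1134, γ=3.2248.
cos(β/2)=0.998393, sin(β/2)=0.056670
d^4_{-4,-3}: single k=1 term ⇒ +0.158491;  D = -0.062541+0.145630i
d^4_{-3,-3}: k∈[0..1] ⇒ +0.987216 -0.022264 = +0.964952;  D = +0.699877+0.664307i
d^4_{-2,-3}: k∈[0..1] ⇒ -0.209665 +0.002026 = -0.207638;  D = -0.186260+0.091766i
d^4_{-1,-3}: k∈[0..1] ⇒ +0.025245 -0.000136 = +0.025110;  D = -0.002609-0.024974i
d^4_{0,-3}: k∈[0..1] ⇒ -0.002136 +0.000007 = -0.002129;  D = +0.002063+0.000526i
d^4_{1,-3}: k∈[0..1] ⇒ +0.000136 -0.000000 = +0.000135;  D = -0.000077+0.000111i
d^4_{2,-3}: k∈[0..1] ⇒ -0.000007 +0.000000 = -0.000007;  D = -0.000004-0.000005i
d^4_{3,-3}: k∈[0..1] ⇒ +0.000000 -0.000000 = +0.000000;  D = +0.000000-0.000000i
d^4_{4,-3}: single k=0 term ⇒ -0.000000;  D = -0.000000+0.000000i
Y_4^{m'}(θ=1.6915,φ=4.2057) and Σ D·Y over m':
  (-0.0625+0.1456i)·(-0.1892+0.3859i)  (+0.6999+0.6643i)·(-0.1473+0.0075i)  (-0.1863+0.0918i)·(+0.1567+0.2514i)  (-0.0026-0.0250i)·(-0.0795+0.1433i)  (+0.0021+0.0005i)·(+0.2721+0.0000i)  (-0.0001+0.0001i)·(+0.0795+0.1433i)  (-0.0000-0.0000i)·(+0.1567-0.2514i)  (+0.0000-0.0000i)·(+0.1473+0.0075i)  (-0.0000+0.0000i)·(-0.1892-0.3859i)
Y_4^-3(R⁻¹ n̂) = -0.200321-0.174974i

Re=-0.2003 Im=-0.1750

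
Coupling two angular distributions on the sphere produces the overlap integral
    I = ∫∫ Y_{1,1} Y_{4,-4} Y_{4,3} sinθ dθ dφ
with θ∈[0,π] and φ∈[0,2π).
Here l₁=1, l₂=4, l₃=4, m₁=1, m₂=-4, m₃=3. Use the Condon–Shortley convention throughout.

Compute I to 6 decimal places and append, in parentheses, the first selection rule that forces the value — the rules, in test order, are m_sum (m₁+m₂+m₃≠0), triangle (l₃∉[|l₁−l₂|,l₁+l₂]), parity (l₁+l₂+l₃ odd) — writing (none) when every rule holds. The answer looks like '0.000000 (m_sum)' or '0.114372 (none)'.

0.000000 (parity)

L=9 odd ⇒ parity kills the (l;000) factor ⇒ I = 0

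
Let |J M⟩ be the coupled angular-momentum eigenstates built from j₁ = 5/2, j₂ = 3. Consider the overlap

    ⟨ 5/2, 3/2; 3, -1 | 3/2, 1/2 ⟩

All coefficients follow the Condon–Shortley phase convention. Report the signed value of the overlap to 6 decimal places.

j₁+j₂−J=4  J+j₁−j₂=1  J−j₁+j₂=2  j₁+j₂+J+1=8
(j₁±m₁, j₂±m₂, J±M) = (4,1,2,4,2,1)
P² = 384/35
sum k=0..1:
  [0] +1/48 = 1/48
  [1] −1/6 = -1/6
S = -7/48
C² = P²·S² = 7/30 ; C = -0.483046

-0.483046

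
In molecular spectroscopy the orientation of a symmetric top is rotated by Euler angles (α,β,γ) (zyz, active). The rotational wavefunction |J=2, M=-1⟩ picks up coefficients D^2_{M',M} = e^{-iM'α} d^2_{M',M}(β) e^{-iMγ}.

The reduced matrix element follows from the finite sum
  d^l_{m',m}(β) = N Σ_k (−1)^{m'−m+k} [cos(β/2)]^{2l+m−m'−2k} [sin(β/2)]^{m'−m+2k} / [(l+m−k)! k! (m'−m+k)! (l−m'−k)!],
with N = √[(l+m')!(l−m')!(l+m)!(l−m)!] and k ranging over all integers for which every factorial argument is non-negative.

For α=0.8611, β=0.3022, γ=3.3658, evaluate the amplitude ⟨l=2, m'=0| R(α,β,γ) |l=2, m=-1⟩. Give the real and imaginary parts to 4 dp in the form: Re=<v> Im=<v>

First d^2_{0,-1}(β=0.3022), then the phase factors e^{-i(0)α} and e^{-i(-1)γ}:
With c≡cos(β/2)=0.988606 and s≡sin(β/2)=0.150526, N=[2·2·1·6]^{1/2}=4.898979
k∈{0,1} keeps every argument non-negative
  k=0: (−1)^1·4.8990/(2)·0.9886^3·0.1505^1 = -0.356251
  k=1: (−1)^2·4.8990/(2)·0.9886^1·0.1505^3 = +0.008259
d^2_{0,-1}(0.3022) = -0.356251 +0.008259 = -0.347992
D = (+1.000000+0.000000i)·(-0.347992)·(-0.974971-0.222334i) = +0.339282+0.077370i

Re=0.3393 Im=0.0774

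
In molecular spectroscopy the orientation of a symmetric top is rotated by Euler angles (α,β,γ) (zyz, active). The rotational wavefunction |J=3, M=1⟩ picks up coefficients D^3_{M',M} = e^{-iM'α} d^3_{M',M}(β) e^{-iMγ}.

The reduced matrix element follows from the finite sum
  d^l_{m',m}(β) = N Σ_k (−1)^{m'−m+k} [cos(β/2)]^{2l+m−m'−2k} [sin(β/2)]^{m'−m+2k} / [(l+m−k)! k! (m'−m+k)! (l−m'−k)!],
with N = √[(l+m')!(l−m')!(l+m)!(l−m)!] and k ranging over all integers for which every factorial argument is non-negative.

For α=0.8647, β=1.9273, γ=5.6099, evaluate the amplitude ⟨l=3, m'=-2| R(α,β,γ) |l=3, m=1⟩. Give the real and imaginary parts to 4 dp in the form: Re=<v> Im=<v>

Re=0.0174 Im=-0.0158

Split into d^3_{-2,1}(β=1.9273) × two z-phases.
With c≡cos(β/2)=0.570526 and s≡sin(β/2)=0.821279, N=[1·120·24·2]^{1/2}=75.894664
Admissible k: 3..4 (factorial args all ≥0)
  k=3: (−1)^0·75.8947/(12)·0.5705^3·0.8213^3 = +0.650623
  k=4: (−1)^1·75.8947/(24)·0.5705^1·0.8213^5 = -0.674109
d^3_{-2,1}(1.9273) = +0.650623 -0.674109 = -0.023486
Phases: e^{-i·(-2)·0.8647}=-0.157940+0.987449i, e^{-i·(1)·5.6099}=+0.781777+0.623558i ⇒ D=+0.017361-0.015818i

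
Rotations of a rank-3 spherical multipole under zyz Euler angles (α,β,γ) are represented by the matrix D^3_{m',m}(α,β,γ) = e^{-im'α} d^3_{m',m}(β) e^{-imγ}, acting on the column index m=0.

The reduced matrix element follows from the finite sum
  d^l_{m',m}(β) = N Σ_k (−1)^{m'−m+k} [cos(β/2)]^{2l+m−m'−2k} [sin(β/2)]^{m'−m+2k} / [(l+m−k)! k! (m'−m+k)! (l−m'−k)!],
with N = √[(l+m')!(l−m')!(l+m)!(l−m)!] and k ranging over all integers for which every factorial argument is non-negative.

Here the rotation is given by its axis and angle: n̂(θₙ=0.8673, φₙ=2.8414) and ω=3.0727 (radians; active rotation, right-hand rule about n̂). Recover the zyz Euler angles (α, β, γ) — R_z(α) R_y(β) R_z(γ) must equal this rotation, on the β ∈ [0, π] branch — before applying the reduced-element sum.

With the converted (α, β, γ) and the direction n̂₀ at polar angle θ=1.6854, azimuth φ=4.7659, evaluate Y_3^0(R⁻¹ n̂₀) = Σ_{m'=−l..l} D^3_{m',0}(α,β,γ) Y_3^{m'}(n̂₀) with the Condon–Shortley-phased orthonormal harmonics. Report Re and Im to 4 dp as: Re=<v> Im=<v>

Re=0.3195 Im=0.0000

Axis–angle → zyz. n̂ = (sinθₙcosφₙ, sinθₙsinφₙ, cosθₙ) = (-0.728482, +0.225500, +0.646888), ω = 3.0727.
R = I cosω + sinω [n̂]ₓ + (1−cosω) n̂n̂ᵀ gives
  R = [+0.062485, -0.372686, -0.925851; -0.283625, -0.896048, +0.341547; -0.956897, +0.241253, -0.161693]
β = atan2(√(R₁₃²+R₂₃²), R₃₃) = 1.733202; α = atan2(R₂₃, R₁₃) mod 2π = 2.788180; γ = atan2(R₃₂, −R₃₁) mod 2π = 0.246973
Need the full column D^3_{m',0} for m'=−3..3 at α=2.7882, β=1.7332, γ=0.2470.
cos(β/2)=0.647421, sin(β/2)=0.762133
d^3_{-3,0}: single k=3 term ⇒ +0.537238;  D = -0.262529+0.468725i
d^3_{-2,0}: k∈[2..3] ⇒ +0.558944 -0.774562 = -0.215618;  D = -0.163962+0.140027i
d^3_{-1,0}: k∈[1..3] ⇒ +0.300299 -1.248428 +0.576674 = -0.371455;  D = +0.348498-0.128561i
d^3_{0,0}: k∈[0..3] ⇒ +0.073641 -0.918439 +1.272736 -0.195967 = +0.231971;  D = +0.231971+0.000000i
d^3_{1,0}: k∈[0..2] ⇒ -0.300299 +1.248428 -0.576674 = +0.371455;  D = -0.348498-0.128561i
d^3_{2,0}: k∈[0..1] ⇒ +0.558944 -0.774562 = -0.215618;  D = -0.163962-0.140027i
d^3_{3,0}: single k=0 term ⇒ -0.537238;  D = +0.262529+0.468725i
Y_3^{m'}(θ=1.6854,φ=4.7659) and Σ D·Y over m':
  (-0.2625+0.4687i)·(-0.0654-0.4038i)  (-0.1640+0.1400i)·(+0.1147-0.0123i)  (+0.3485-0.1286i)·(-0.0160-0.2996i)  (+0.2320+0.0000i)·(+0.1252+0.0000i)  (-0.3485-0.1286i)·(+0.0160-0.2996i)  (-0.1640-0.1400i)·(+0.1147+0.0123i)  (+0.2625+0.4687i)·(+0.0654-0.4038i)
Y_3^0(R⁻¹ n̂) = +0.319545+0.000000i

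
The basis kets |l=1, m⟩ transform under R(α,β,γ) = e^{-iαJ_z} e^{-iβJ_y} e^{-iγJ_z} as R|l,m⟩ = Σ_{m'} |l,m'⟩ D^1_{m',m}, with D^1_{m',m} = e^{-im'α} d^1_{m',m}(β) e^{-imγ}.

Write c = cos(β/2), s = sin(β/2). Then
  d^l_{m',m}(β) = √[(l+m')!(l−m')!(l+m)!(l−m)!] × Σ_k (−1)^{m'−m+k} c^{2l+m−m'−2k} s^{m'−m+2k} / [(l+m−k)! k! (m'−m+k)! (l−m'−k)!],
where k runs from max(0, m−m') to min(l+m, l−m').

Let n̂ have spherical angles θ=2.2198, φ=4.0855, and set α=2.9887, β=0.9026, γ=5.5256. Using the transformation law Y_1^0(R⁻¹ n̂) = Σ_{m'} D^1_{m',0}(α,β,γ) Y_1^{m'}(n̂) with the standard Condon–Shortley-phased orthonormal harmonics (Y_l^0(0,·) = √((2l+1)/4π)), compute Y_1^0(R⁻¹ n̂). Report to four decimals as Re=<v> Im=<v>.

Re=-0.0435 Im=0.0000

Need the full column D^1_{m',0} for m'=−1..1 at α=2.9887, β=0.9026, γ=5.5256.
cos(β/2)=0.899881, sin(β/2)=0.436136
d^1_{-1,0}: single k=1 term ⇒ +0.555037;  D = -0.548562+0.084531i
d^1_{0,0}: k∈[0..1] ⇒ +0.809786 -0.190214 = +0.619571;  D = +0.619571+0.000000i
d^1_{1,0}: single k=0 term ⇒ -0.555037;  D = +0.548562+0.084531i
Y_1^{m'}(θ=2.2198,φ=4.0855) and Σ D·Y over m':
  (-0.5486+0.0845i)·(-0.1615+0.2229i)  (+0.6196+0.0000i)·(-0.2953+0.0000i)  (+0.5486+0.0845i)·(+0.1615+0.2229i)
Y_1^0(R⁻¹ n̂) = -0.043498+0.000000i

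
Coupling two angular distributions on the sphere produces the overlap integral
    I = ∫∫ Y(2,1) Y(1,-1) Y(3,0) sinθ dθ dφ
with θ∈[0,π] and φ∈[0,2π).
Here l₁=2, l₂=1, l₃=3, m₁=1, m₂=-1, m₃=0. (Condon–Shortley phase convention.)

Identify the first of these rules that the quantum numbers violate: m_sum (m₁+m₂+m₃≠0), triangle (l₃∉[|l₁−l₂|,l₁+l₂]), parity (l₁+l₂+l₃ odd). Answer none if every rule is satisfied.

m₁+m₂+m₃ = 1 − 1 + 0 = 0  ✓
triangle: |2−1|=1 ≤ l₃=3 ≤ 2+1=3  ✓
parity: l₁+l₂+l₃ = 6 is even  ✓

none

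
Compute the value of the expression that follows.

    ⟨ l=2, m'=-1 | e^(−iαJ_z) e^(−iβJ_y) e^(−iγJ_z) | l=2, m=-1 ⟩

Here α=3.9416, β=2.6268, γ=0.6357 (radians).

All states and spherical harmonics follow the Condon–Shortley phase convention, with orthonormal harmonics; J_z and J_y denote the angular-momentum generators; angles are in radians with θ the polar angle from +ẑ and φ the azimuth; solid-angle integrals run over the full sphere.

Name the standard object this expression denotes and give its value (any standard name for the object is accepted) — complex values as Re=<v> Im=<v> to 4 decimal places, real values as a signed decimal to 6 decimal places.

This is a Wigner D-matrix element — the rotation-matrix element ⟨l m'| R(α,β,γ) |l m⟩ in the angular-momentum basis.
First d^2_{-1,-1}(β=2.6268), then the phase factors e^{-i(-1)α} and e^{-i(-1)γ}:
With c≡cos(β/2)=0.254564 and s≡sin(β/2)=0.967056, N=[1·6·1·6]^{1/2}=6.000000
Admissible k: 0..1 (factorial args all ≥0)
  k=0: (−1)^0·6.0000/(6)·0.2546^4·0.9671^0 = +0.004199
  k=1: (−1)^1·6.0000/(2)·0.2546^2·0.9671^2 = -0.181810
d^2_{-1,-1}(2.6268) = +0.004199 -0.181810 = -0.177610
Phases: e^{-i·(-1)·3.9416}=-0.696701-0.717361i, e^{-i·(-1)·0.6357}=+0.804656+0.593741i ⇒ D=+0.023920+0.175992i

Wigner D-matrix element, Re=0.0239 Im=0.1760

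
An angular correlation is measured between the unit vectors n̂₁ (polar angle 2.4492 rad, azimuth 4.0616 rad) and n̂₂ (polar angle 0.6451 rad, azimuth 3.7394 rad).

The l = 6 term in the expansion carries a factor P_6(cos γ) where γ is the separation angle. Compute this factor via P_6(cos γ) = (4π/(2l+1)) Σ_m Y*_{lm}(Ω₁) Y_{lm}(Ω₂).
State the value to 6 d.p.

Expand P_6 via completeness: Σ_{m} conj(Y_{6,m}) at Ω₁ times Y_{6,m} at Ω₂ —
  term(m=-6) = -0.000265+0.000698i   from Y*(Ω₁)=+0.023629-0.022600i, Y(Ω₂)=-0.020603+0.009832i
  term(m=-5) = +0.000577-0.014340i   from Y*(Ω₁)=-0.015311-0.135706i, Y(Ω₂)=+0.103869+0.015970i
  term(m=-4) = +0.025553+0.088198i   from Y*(Ω₁)=-0.280662-0.167641i, Y(Ω₂)=-0.205449-0.191535i
  term(m=-3) = -0.118640-0.171863i   from Y*(Ω₁)=-0.425788+0.170841i, Y(Ω₂)=+0.100503+0.443962i
  term(m=-2) = +0.070974+0.053330i   from Y*(Ω₁)=-0.067755+0.245564i, Y(Ω₂)=+0.127705-0.324259i
  term(m=-1) = -0.031757-0.010602i   from Y*(Ω₁)=-0.145990-0.191726i, Y(Ω₂)=+0.114837-0.078195i
  term(m=+0) = +0.134320+0.000000i   from Y*(Ω₁)=-0.338270-0.000000i, Y(Ω₂)=-0.397079+0.000000i
  term(m=+1) = -0.031757+0.010602i   from Y*(Ω₁)=+0.145990-0.191726i, Y(Ω₂)=-0.114837-0.078195i
  term(m=+2) = +0.070974-0.053330i   from Y*(Ω₁)=-0.067755-0.245564i, Y(Ω₂)=+0.127705+0.324259i
  term(m=+3) = -0.118640+0.171863i   from Y*(Ω₁)=+0.425788+0.170841i, Y(Ω₂)=-0.100503+0.443962i
  term(m=+4) = +0.025553-0.088198i   from Y*(Ω₁)=-0.280662+0.167641i, Y(Ω₂)=-0.205449+0.191535i
  term(m=+5) = +0.000577+0.014340i   from Y*(Ω₁)=+0.015311-0.135706i, Y(Ω₂)=-0.103869+0.015970i
  term(m=+6) = -0.000265-0.000698i   from Y*(Ω₁)=+0.023629+0.022600i, Y(Ω₂)=-0.020603-0.009832i
Total Σ_m = +0.027202-0.000000i. Multiply by 0.966644: +0.026295-0.000000i. P_6(cos γ) = 0.026295

0.026295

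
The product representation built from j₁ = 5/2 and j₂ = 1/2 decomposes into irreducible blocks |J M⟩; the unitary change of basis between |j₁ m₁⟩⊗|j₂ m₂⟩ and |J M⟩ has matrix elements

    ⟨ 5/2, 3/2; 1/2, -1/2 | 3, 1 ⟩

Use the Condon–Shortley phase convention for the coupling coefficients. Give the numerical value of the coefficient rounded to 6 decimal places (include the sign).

triangle: 0!*5!*1!/7! = 120/5040
(j±m)!: 4!*1!*0!*1!*4!*2! = 1152
prefactor² = (2J+1)*Δ*N² = 192
  k=0: +1/(0!*0!*1!*0!*4!*1!) = 1/24
Σ = 1/24  ⇒  CG² = 192*(1/24)² = 1/3
CG = +√(1/3) = +0.577350

+0.577350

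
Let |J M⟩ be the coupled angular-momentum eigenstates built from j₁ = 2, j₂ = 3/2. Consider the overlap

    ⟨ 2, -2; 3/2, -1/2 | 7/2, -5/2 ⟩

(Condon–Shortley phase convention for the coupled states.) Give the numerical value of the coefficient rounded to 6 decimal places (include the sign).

+0.654654

triangle: 0!·4!·3!/8! = 144/40320
(j±m)!: 0!·4!·1!·2!·1!·6! = 34560
prefactor² = (2J+1)·Δ·N² = 6912/7
  k=0: +1/(0!·0!·4!·1!·0!·2!) = 1/48
Σ = 1/48  ⇒  CG² = 6912/7·(1/48)² = 3/7
CG = +√(3/7) = +0.654654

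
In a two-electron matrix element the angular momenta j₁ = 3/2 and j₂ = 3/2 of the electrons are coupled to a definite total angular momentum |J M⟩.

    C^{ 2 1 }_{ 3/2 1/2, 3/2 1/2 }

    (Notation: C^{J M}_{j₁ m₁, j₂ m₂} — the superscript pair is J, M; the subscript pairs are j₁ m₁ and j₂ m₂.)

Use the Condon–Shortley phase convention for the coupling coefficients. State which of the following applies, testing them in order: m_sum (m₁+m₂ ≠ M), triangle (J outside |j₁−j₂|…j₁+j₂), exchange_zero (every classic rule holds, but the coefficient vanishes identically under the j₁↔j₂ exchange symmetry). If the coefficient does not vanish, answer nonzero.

exchange_zero

m-sum: m₁+m₂ = 1/2+1/2 = 1, M = 1  ✓
triangle: |j₁−j₂| = 0 ≤ J = 2 ≤ j₁+j₂ = 3  ✓
exchange: j₁=j₂ and m₁=m₂, and (−1)^(j₁+j₂−J) = (−1)^1 = −1 forces ⟨j₁m₁;j₂m₂|JM⟩ = −⟨j₂m₂;j₁m₁|JM⟩ = −⟨j₁m₁;j₂m₂|JM⟩ ⇒ the coefficient vanishes identically
Racah sum check: Σ_k collapses to 0 ⇒ CG = 0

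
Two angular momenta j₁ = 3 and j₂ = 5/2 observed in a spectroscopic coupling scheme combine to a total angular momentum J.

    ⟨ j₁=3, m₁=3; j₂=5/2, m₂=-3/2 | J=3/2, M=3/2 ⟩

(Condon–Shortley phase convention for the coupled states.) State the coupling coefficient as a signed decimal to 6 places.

j₁+j₂−J=4  J+j₁−j₂=2  J−j₁+j₂=1  j₁+j₂+J+1=8
(j₁±m₁, j₂±m₂, J±M) = (6,0,1,4,3,0)
P² = 3456/7
sum k=0..0:
  [0] +1/48 = 1/48
S = 1/48
C² = P²·S² = 3/14 ; C = +0.462910

+√(3/14) ≈ +0.462910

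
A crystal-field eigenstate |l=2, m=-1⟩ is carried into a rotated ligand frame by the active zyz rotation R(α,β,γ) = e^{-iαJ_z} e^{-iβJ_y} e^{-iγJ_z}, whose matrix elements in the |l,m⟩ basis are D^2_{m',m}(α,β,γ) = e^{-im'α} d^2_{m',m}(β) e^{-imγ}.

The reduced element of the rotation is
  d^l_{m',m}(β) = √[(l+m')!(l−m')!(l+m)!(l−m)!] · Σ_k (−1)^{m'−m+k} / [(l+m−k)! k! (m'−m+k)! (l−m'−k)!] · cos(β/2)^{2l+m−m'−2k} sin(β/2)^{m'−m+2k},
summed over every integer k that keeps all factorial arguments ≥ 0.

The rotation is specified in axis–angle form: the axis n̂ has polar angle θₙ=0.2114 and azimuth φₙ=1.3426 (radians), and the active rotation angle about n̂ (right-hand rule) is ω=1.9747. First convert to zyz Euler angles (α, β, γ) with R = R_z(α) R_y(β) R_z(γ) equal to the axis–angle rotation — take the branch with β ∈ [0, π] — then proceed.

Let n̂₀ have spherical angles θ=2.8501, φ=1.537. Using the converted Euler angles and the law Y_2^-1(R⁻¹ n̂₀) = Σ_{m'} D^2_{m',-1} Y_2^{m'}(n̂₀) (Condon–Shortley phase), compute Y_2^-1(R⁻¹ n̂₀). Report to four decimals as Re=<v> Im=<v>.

Axis–angle → zyz. n̂ = (sinθₙcosφₙ, sinθₙsinφₙ, cosθₙ) = (+0.047468, +0.204389, +0.977738), ω = 1.9747.
R = I cosω + sinω [n̂]ₓ + (1−cosω) n̂n̂ᵀ gives
  R = [-0.389872, -0.885548, +0.252594; +0.912578, -0.334818, +0.234730; -0.123292, +0.322026, +0.938668]
β = atan2(√(R₁₃²+R₂₃²), R₃₃) = 0.352049; α = atan2(R₂₃, R₁₃) mod 2π = 0.748758; γ = atan2(R₃₂, −R₃₁) mod 2π = 1.205150
Need the full column D^2_{m',-1} for m'=−2..2 at α=0.7488, β=0.3520, γ=1.2052.
cos(β/2)=0.984548, sin(β/2)=0.175117
d^2_{-2,-1}: single k=1 term ⇒ +0.334247;  D = -0.302563+0.142045i
d^2_{-1,-1}: k∈[0..1] ⇒ +0.939609 -0.089176 = +0.850432;  D = -0.317899+0.788781i
d^2_{0,-1}: k∈[0..1] ⇒ -0.409368 +0.012951 = -0.396417;  D = -0.141740-0.370211i
d^2_{1,-1}: k∈[0..1] ⇒ +0.089176 -0.000940 = +0.088236;  D = +0.079205+0.038887i
d^2_{2,-1}: single k=0 term ⇒ -0.010574;  D = -0.010126+0.003048i
Y_2^{m'}(θ=2.8501,φ=1.537) and Σ D·Y over m':
  (-0.3026+0.1420i)·(-0.0318-0.0022i)  (-0.3179+0.7888i)·(-0.0072+0.2125i)  (-0.1417-0.3702i)·(+0.5526+0.0000i)  (+0.0792+0.0389i)·(+0.0072+0.2125i)  (-0.0101+0.0030i)·(-0.0318+0.0022i)
Y_2^-1(R⁻¹ n̂) = -0.241130-0.264699i

Re=-0.2411 Im=-0.2647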